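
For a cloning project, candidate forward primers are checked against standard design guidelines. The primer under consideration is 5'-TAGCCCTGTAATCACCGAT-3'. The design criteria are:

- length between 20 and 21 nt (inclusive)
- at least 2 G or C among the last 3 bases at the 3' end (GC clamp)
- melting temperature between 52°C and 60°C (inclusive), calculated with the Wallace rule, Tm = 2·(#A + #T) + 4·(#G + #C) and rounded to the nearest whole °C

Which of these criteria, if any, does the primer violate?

Base counts: A=5, T=5, G=3, C=6 (length 19).
length: length 19, outside 20–21 ✗
GC clamp: 3' end GAT has 1 G/C, need ≥2 ✗
Tm: Tm = 2·10 + 4·9 = 56°C ✓

Fails: length, GC clamp.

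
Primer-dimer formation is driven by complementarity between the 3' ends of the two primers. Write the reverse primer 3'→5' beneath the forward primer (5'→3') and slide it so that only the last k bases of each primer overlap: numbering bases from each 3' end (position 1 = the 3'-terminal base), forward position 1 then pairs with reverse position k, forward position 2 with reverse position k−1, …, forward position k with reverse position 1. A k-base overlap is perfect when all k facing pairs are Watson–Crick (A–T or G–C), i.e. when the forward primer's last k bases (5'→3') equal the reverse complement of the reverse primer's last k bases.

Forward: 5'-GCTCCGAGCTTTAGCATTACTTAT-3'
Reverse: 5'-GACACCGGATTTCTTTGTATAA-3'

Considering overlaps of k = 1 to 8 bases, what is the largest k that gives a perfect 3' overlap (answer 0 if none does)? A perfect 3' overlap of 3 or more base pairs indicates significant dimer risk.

Longest perfect overlap: 4 complementary base pairs; significant dimer risk (threshold 3).

Last 8 bases (5'→3') — forward …TTACTTAT, reverse …TTGTATAA.
Reverse complement of the reverse primer's last 8 bases: TTATACAA; its first k bases are the reverse complement of the reverse primer's last k bases, so a perfect k-base overlap needs the forward primer's last k bases to equal them.
Comparing (forward last k vs required): k=1: T vs T ✓; k=2: AT vs TT ✗; k=3: TAT vs TTA ✗; k=4: TTAT vs TTAT ✓; k=5: CTTAT vs TTATA ✗; k=6: ACTTAT vs TTATAC ✗; k=7: TACTTAT vs TTATACA ✗; k=8: TTACTTAT vs TTATACAA ✗.
Perfect overlaps at k = 1, 4; the largest is 4.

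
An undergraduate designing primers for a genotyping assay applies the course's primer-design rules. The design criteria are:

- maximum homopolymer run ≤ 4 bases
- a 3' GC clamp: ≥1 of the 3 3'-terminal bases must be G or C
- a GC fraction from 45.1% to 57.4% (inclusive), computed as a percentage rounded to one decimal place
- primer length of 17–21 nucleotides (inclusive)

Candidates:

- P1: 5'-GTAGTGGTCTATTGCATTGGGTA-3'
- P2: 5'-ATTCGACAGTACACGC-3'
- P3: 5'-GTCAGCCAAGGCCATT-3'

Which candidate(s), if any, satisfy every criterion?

None of the candidates satisfy all criteria.

P1 (23 nt, A=4 T=9 G=8 C=2): longest run = 3 ✓; 3' end GTA has 1 G/C ✓; GC 10/23 = 43.5%, outside 45.1–57.4% ✗; length 23, outside 17–21 ✗ — fails.
P2 (16 nt, A=5 T=3 G=3 C=5): longest run = 2 ✓; 3' end CGC has 3 G/C ✓; GC 8/16 = 50.0% ✓; length 16, outside 17–21 ✗ — fails.
P3 (16 nt, A=4 T=3 G=4 C=5): longest run = 2 ✓; 3' end ATT has 0 G/C, need ≥1 ✗; GC 9/16 = 56.3% ✓; length 16, outside 17–21 ✗ — fails.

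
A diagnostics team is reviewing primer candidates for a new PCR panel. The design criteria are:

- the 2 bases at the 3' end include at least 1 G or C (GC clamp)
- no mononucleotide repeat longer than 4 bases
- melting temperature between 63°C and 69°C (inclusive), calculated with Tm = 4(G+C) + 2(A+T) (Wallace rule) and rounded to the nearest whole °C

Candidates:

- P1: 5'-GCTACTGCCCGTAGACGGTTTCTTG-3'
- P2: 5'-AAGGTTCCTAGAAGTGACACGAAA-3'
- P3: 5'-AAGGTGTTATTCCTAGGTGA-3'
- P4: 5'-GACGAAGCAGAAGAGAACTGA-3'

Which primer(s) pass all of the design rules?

P1 (25 nt, A=3 T=8 G=7 C=7): 3' end TG has 1 G/C ✓; longest run = 3 ✓; Tm = 2·11 + 4·14 = 78°C, outside 63–69°C ✗ — fails.
P2 (24 nt, A=10 T=4 G=6 C=4): 3' end AA has 0 G/C, need ≥1 ✗; longest run = 3 ✓; Tm = 2·14 + 4·10 = 68°C ✓ — fails.
P3 (20 nt, A=5 T=7 G=6 C=2): 3' end GA has 1 G/C ✓; longest run = 2 ✓; Tm = 2·12 + 4·8 = 56°C, outside 63–69°C ✗ — fails.
P4 (21 nt, A=10 T=1 G=7 C=3): 3' end GA has 1 G/C ✓; longest run = 2 ✓; Tm = 2·11 + 4·10 = 62°C, outside 63–69°C ✗ — fails.

None of the candidates satisfy all criteria.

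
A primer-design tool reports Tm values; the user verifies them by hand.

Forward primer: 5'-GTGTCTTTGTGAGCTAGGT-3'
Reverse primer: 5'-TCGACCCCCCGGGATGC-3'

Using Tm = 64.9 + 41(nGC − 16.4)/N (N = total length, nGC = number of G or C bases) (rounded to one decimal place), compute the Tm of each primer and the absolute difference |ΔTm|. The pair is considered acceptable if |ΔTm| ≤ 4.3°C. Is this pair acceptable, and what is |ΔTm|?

Forward: G+C = 9, N = 19 → Tm = 64.9 + 41·(9 − 16.4)/19 = 48.9°C.
Reverse: G+C = 13, N = 17 → Tm = 64.9 + 41·(13 − 16.4)/17 = 56.7°C.
|ΔTm| = |48.9 − 56.7| = 7.8°C, > 4.3°C.

|ΔTm| = 7.8°C; the pair is not acceptable.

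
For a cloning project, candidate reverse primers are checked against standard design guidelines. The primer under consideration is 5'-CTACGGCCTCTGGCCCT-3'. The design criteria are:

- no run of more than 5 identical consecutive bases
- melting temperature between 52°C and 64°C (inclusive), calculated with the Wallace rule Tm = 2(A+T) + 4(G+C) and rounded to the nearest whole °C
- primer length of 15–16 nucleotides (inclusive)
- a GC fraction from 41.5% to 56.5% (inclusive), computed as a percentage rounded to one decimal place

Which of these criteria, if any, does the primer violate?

Fails: length, GC content.

Base counts: A=1, T=4, G=4, C=8 (length 17).
homopolymer run: longest run = 3 ✓
Tm: Tm = 2·5 + 4·12 = 58°C ✓
length: length 17, outside 15–16 ✗
GC content: GC 12/17 = 70.6%, outside 41.5–56.5% ✗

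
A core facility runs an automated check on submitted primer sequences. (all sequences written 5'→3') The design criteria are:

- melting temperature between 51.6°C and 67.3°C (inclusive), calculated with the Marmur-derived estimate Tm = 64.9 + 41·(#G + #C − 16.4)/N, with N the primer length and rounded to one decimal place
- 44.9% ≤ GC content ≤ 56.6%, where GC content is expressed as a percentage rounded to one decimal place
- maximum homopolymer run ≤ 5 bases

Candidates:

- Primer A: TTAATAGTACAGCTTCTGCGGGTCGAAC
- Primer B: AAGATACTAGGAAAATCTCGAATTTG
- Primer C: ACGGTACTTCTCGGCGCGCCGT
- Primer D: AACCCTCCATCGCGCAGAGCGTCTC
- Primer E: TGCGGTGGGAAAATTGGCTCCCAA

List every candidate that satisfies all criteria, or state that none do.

Primer A and Primer E.

Primer A (28 nt, A=7 T=8 G=7 C=6): Tm = 64.9 + 41·(13 − 16.4)/28 = 59.9°C ✓; GC 13/28 = 46.4% ✓; longest run = 3 ✓ — passes.
Primer B (26 nt, A=11 T=7 G=5 C=3): Tm = 64.9 + 41·(8 − 16.4)/26 = 51.7°C ✓; GC 8/26 = 30.8%, outside 44.9–56.6% ✗; longest run = 4 ✓ — fails.
Primer C (22 nt, A=2 T=5 G=7 C=8): Tm = 64.9 + 41·(15 − 16.4)/22 = 62.3°C ✓; GC 15/22 = 68.2%, outside 44.9–56.6% ✗; longest run = 2 ✓ — fails.
Primer D (25 nt, A=5 T=4 G=5 C=11): Tm = 64.9 + 41·(16 − 16.4)/25 = 64.2°C ✓; GC 16/25 = 64.0%, outside 44.9–56.6% ✗; longest run = 3 ✓ — fails.
Primer E (24 nt, A=6 T=5 G=8 C=5): Tm = 64.9 + 41·(13 − 16.4)/24 = 59.1°C ✓; GC 13/24 = 54.2% ✓; longest run = 4 ✓ — passes.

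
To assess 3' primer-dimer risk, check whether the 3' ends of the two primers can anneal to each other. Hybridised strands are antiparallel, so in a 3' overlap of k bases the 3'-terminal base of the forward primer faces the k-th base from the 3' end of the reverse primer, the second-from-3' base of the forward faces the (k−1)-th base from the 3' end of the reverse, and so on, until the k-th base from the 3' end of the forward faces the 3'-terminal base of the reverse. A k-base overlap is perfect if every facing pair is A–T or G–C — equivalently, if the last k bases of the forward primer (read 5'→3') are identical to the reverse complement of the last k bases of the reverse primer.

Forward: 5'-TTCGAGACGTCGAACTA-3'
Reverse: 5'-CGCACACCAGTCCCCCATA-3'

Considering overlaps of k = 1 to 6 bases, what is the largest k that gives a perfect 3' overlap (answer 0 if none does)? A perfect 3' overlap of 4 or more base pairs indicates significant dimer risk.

Last 6 bases (5'→3') — forward …GAACTA, reverse …CCCATA.
Reverse complement of the reverse primer's last 6 bases: TATGGG; its first k bases are the reverse complement of the reverse primer's last k bases, so a perfect k-base overlap needs the forward primer's last k bases to equal them.
Comparing (forward last k vs required): k=1: A vs T ✗; k=2: TA vs TA ✓; k=3: CTA vs TAT ✗; k=4: ACTA vs TATG ✗; k=5: AACTA vs TATGG ✗; k=6: GAACTA vs TATGGG ✗.
Only k = 2 is perfect, so the longest perfect 3' overlap is 2.

Longest perfect overlap: 2 complementary base pairs; below the dimer-risk threshold (threshold 4).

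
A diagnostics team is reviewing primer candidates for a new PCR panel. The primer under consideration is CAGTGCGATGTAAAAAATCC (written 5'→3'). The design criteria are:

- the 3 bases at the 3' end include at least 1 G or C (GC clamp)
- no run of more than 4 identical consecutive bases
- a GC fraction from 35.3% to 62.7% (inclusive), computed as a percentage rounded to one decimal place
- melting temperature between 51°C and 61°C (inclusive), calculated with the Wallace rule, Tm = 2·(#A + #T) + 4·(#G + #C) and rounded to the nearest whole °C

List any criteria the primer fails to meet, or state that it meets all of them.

Base counts: A=8, T=4, G=4, C=4 (length 20).
GC clamp: 3' end TCC has 2 G/C ✓
homopolymer run: longest run = 6, exceeds 4 ✗
GC content: GC 8/20 = 40.0% ✓
Tm: Tm = 2·12 + 4·8 = 56°C ✓

Fails: homopolymer run.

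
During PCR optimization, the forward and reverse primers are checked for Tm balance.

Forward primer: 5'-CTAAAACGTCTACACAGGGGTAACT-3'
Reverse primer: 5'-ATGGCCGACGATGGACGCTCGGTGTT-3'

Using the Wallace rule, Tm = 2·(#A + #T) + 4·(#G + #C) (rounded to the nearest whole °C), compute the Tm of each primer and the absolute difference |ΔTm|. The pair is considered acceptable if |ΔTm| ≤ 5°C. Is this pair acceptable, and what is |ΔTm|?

Forward: A=9 T=5 G=5 C=6 → Tm = 2·14 + 4·11 = 72°C.
Reverse: A=4 T=6 G=10 C=6 → Tm = 2·10 + 4·16 = 84°C.
|ΔTm| = |72 − 84| = 12°C, > 5°C.

|ΔTm| = 12°C; the pair is not acceptable.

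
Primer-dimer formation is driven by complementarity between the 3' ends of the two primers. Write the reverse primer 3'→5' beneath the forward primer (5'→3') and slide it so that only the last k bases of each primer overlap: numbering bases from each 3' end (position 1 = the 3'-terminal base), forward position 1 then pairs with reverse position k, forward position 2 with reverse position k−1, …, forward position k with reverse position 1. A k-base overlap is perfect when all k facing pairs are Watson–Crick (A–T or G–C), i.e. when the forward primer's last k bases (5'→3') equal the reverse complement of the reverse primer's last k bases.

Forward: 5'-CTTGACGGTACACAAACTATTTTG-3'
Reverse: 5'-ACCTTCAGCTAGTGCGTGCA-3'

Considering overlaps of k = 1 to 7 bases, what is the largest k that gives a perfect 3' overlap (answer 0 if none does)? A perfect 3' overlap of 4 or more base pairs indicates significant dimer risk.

Longest perfect overlap: 2 complementary base pairs; below the dimer-risk threshold (threshold 4).

Last 7 bases (5'→3') — forward …TATTTTG, reverse …GCGTGCA.
Reverse complement of the reverse primer's last 7 bases: TGCACGC; its first k bases are the reverse complement of the reverse primer's last k bases, so a perfect k-base overlap needs the forward primer's last k bases to equal them.
Comparing (forward last k vs required): k=1: G vs T ✗; k=2: TG vs TG ✓; k=3: TTG vs TGC ✗; k=4: TTTG vs TGCA ✗; k=5: TTTTG vs TGCAC ✗; k=6: ATTTTG vs TGCACG ✗; k=7: TATTTTG vs TGCACGC ✗.
Only k = 2 is perfect, so the longest perfect 3' overlap is 2.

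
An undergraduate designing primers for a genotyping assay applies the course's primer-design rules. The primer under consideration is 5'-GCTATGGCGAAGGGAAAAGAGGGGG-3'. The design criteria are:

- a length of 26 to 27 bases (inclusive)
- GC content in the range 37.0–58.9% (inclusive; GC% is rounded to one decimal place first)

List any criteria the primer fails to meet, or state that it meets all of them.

Fails: length, GC content.

Base counts: A=8, T=2, G=13, C=2 (length 25).
length: length 25, outside 26–27 ✗
GC content: GC 15/25 = 60.0%, outside 37.0–58.9% ✗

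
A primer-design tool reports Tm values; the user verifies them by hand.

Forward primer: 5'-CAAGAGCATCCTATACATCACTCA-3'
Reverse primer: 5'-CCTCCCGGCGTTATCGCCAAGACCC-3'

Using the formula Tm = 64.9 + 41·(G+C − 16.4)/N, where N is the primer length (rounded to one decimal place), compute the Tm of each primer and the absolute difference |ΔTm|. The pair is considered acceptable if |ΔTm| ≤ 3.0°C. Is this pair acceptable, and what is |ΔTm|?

|ΔTm| = 11.9°C; the pair is not acceptable.

Forward: G+C = 10, N = 24 → Tm = 64.9 + 41·(10 − 16.4)/24 = 54.0°C.
Reverse: G+C = 17, N = 25 → Tm = 64.9 + 41·(17 − 16.4)/25 = 65.9°C.
|ΔTm| = |54.0 − 65.9| = 11.9°C, > 3.0°C.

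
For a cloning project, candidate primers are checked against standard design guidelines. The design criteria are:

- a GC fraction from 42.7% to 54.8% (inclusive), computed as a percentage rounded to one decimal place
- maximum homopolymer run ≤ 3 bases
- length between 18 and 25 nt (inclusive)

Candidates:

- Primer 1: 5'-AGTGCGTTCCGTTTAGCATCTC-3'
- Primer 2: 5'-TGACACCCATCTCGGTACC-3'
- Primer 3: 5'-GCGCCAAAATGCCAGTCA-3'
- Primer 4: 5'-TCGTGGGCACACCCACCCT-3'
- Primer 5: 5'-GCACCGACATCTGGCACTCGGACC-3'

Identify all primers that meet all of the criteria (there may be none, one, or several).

Primer 1 (22 nt, A=3 T=8 G=5 C=6): GC 11/22 = 50.0% ✓; longest run = 3 ✓; length 22 ✓ — passes.
Primer 2 (19 nt, A=4 T=4 G=3 C=8): GC 11/19 = 57.9%, outside 42.7–54.8% ✗; longest run = 3 ✓; length 19 ✓ — fails.
Primer 3 (18 nt, A=6 T=2 G=4 C=6): GC 10/18 = 55.6%, outside 42.7–54.8% ✗; longest run = 4, exceeds 3 ✗; length 18 ✓ — fails.
Primer 4 (19 nt, A=3 T=3 G=4 C=9): GC 13/19 = 68.4%, outside 42.7–54.8% ✗; longest run = 3 ✓; length 19 ✓ — fails.
Primer 5 (24 nt, A=5 T=3 G=6 C=10): GC 16/24 = 66.7%, outside 42.7–54.8% ✗; longest run = 2 ✓; length 24 ✓ — fails.

Primer 1 only.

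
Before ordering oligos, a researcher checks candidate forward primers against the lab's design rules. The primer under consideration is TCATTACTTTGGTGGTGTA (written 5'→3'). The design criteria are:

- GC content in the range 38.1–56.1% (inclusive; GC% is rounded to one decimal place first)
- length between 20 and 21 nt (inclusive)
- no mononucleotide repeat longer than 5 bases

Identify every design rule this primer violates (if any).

Fails: GC content, length.

Base counts: A=3, T=9, G=5, C=2 (length 19).
GC content: GC 7/19 = 36.8%, outside 38.1–56.1% ✗
length: length 19, outside 20–21 ✗
homopolymer run: longest run = 3 ✓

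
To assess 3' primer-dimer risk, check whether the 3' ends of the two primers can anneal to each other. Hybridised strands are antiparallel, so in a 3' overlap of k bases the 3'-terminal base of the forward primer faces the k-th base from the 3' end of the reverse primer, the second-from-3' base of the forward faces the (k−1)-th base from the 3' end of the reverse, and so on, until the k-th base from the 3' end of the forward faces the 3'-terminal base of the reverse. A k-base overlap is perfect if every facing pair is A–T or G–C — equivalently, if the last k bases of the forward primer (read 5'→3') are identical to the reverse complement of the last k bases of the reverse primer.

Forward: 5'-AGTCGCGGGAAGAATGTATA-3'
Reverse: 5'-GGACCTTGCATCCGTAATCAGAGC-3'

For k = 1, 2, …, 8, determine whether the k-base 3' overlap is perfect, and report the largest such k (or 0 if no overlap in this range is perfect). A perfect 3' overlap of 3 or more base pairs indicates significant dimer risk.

Longest perfect overlap: 0 complementary base pairs; below the dimer-risk threshold (threshold 3).

Last 8 bases (5'→3') — forward …AATGTATA, reverse …ATCAGAGC.
Reverse complement of the reverse primer's last 8 bases: GCTCTGAT; its first k bases are the reverse complement of the reverse primer's last k bases, so a perfect k-base overlap needs the forward primer's last k bases to equal them.
Comparing (forward last k vs required): k=1: A vs G ✗; k=2: TA vs GC ✗; k=3: ATA vs GCT ✗; k=4: TATA vs GCTC ✗; k=5: GTATA vs GCTCT ✗; k=6: TGTATA vs GCTCTG ✗; k=7: ATGTATA vs GCTCTGA ✗; k=8: AATGTATA vs GCTCTGAT ✗.
No overlap length from 1 to 8 is perfect, so the longest perfect 3' overlap is 0.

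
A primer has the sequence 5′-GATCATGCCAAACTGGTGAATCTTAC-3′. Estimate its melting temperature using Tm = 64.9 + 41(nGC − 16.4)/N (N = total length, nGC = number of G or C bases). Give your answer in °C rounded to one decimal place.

Base counts: A=8, T=7, G=5, C=6; G+C = 11, N = 26.
Tm = 64.9 + 41·(11 − 16.4)/26 = 64.9 + -221.40/26 = 56.4°C.

56.4°C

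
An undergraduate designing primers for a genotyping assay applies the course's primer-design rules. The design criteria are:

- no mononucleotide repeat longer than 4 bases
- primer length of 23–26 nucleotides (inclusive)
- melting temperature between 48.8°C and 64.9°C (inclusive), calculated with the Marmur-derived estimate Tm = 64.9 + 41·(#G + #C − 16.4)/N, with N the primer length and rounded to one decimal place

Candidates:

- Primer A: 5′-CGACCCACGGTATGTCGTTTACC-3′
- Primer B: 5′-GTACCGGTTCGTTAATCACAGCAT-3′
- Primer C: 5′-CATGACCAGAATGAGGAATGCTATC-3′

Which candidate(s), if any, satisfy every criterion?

Primer A, Primer B and Primer C.

Primer A (23 nt, A=4 T=6 G=5 C=8): longest run = 3 ✓; length 23 ✓; Tm = 64.9 + 41·(13 − 16.4)/23 = 58.8°C ✓ — passes.
Primer B (24 nt, A=6 T=7 G=5 C=6): longest run = 2 ✓; length 24 ✓; Tm = 64.9 + 41·(11 − 16.4)/24 = 55.7°C ✓ — passes.
Primer C (25 nt, A=9 T=5 G=6 C=5): longest run = 2 ✓; length 25 ✓; Tm = 64.9 + 41·(11 − 16.4)/25 = 56.0°C ✓ — passes.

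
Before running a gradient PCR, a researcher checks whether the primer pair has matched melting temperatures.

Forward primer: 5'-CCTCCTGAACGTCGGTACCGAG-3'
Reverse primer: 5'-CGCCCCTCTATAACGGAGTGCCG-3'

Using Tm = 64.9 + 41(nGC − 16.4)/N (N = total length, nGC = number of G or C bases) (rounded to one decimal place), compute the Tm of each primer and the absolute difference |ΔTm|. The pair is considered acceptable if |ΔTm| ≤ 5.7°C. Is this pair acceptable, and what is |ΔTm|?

|ΔTm| = 2.0°C; the pair is acceptable.

Forward: G+C = 14, N = 22 → Tm = 64.9 + 41·(14 − 16.4)/22 = 60.4°C.
Reverse: G+C = 15, N = 23 → Tm = 64.9 + 41·(15 − 16.4)/23 = 62.4°C.
|ΔTm| = |60.4 − 62.4| = 2.0°C, ≤ 5.7°C.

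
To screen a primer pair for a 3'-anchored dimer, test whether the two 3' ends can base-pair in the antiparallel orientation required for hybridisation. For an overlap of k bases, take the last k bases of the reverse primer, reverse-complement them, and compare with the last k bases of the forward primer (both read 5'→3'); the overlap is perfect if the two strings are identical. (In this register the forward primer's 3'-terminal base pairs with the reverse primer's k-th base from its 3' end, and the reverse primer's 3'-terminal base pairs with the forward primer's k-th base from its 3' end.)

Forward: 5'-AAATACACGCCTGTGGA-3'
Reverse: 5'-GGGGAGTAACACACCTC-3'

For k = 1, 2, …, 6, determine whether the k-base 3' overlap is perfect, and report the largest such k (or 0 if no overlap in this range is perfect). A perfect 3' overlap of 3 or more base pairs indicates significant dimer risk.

Longest perfect overlap: 2 complementary base pairs; below the dimer-risk threshold (threshold 3).

Last 6 bases (5'→3') — forward …TGTGGA, reverse …CACCTC.
Reverse complement of the reverse primer's last 6 bases: GAGGTG; its first k bases are the reverse complement of the reverse primer's last k bases, so a perfect k-base overlap needs the forward primer's last k bases to equal them.
Comparing (forward last k vs required): k=1: A vs G ✗; k=2: GA vs GA ✓; k=3: GGA vs GAG ✗; k=4: TGGA vs GAGG ✗; k=5: GTGGA vs GAGGT ✗; k=6: TGTGGA vs GAGGTG ✗.
Only k = 2 is perfect, so the longest perfect 3' overlap is 2.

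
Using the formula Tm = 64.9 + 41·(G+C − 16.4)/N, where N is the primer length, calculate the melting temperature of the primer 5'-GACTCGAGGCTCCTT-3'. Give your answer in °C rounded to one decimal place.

Base counts: A=2, T=4, G=4, C=5; G+C = 9, N = 15.
Tm = 64.9 + 41·(9 − 16.4)/15 = 64.9 + -303.40/15 = 44.7°C.

44.7°C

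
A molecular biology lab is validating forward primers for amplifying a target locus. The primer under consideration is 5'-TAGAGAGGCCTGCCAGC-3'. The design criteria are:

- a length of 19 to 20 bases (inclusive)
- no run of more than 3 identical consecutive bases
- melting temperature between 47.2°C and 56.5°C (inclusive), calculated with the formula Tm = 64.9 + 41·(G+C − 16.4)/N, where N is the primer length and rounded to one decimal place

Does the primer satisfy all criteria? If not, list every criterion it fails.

Base counts: A=4, T=2, G=6, C=5 (length 17).
length: length 17, outside 19–20 ✗
homopolymer run: longest run = 2 ✓
Tm: Tm = 64.9 + 41·(11 − 16.4)/17 = 51.9°C ✓

Fails: length.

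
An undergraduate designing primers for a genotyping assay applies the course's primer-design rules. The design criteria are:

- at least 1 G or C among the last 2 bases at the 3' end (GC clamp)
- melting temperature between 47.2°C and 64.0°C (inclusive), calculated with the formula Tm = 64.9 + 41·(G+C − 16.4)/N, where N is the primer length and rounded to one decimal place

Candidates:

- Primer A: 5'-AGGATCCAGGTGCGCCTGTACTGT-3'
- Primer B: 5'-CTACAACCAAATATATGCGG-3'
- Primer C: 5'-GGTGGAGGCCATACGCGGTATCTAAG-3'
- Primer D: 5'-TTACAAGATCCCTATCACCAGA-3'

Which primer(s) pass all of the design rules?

Primer A, Primer B, Primer C and Primer D.

Primer A (24 nt, A=4 T=6 G=8 C=6): 3' end GT has 1 G/C ✓; Tm = 64.9 + 41·(14 − 16.4)/24 = 60.8°C ✓ — passes.
Primer B (20 nt, A=8 T=4 G=3 C=5): 3' end GG has 2 G/C ✓; Tm = 64.9 + 41·(8 − 16.4)/20 = 47.7°C ✓ — passes.
Primer C (26 nt, A=6 T=5 G=10 C=5): 3' end AG has 1 G/C ✓; Tm = 64.9 + 41·(15 − 16.4)/26 = 62.7°C ✓ — passes.
Primer D (22 nt, A=8 T=5 G=2 C=7): 3' end GA has 1 G/C ✓; Tm = 64.9 + 41·(9 − 16.4)/22 = 51.1°C ✓ — passes.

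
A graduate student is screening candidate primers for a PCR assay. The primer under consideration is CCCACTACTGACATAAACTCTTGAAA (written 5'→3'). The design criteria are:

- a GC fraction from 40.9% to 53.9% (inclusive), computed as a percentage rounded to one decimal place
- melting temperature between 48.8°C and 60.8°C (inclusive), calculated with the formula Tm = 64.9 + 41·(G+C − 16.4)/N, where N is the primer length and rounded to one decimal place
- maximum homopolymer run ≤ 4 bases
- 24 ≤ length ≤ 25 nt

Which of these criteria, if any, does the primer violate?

Base counts: A=10, T=6, G=2, C=8 (length 26).
GC content: GC 10/26 = 38.5%, outside 40.9–53.9% ✗
Tm: Tm = 64.9 + 41·(10 − 16.4)/26 = 54.8°C ✓
homopolymer run: longest run = 3 ✓
length: length 26, outside 24–25 ✗

Fails: GC content, length.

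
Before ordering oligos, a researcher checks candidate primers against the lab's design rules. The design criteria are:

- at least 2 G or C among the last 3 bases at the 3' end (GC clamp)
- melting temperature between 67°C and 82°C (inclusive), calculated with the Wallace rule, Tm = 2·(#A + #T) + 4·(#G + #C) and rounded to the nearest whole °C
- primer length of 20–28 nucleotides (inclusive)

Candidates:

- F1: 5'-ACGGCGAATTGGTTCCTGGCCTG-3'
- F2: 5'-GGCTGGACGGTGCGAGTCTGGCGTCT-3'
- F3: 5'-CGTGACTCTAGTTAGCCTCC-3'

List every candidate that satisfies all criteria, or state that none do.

F1 (23 nt, A=3 T=6 G=8 C=6): 3' end CTG has 2 G/C ✓; Tm = 2·9 + 4·14 = 74°C ✓; length 23 ✓ — passes.
F2 (26 nt, A=2 T=6 G=12 C=6): 3' end TCT has 1 G/C, need ≥2 ✗; Tm = 2·8 + 4·18 = 88°C, outside 67–82°C ✗; length 26 ✓ — fails.
F3 (20 nt, A=3 T=6 G=4 C=7): 3' end TCC has 2 G/C ✓; Tm = 2·9 + 4·11 = 62°C, outside 67–82°C ✗; length 20 ✓ — fails.

F1 only.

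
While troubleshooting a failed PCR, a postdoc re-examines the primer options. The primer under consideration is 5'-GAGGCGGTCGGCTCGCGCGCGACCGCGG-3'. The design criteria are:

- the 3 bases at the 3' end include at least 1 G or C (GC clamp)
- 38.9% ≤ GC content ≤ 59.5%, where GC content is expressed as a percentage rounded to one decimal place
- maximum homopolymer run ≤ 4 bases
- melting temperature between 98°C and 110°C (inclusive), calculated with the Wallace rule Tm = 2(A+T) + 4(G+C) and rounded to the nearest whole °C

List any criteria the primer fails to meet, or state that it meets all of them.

Fails: GC content.

Base counts: A=2, T=2, G=14, C=10 (length 28).
GC clamp: 3' end CGG has 3 G/C ✓
GC content: GC 24/28 = 85.7%, outside 38.9–59.5% ✗
homopolymer run: longest run = 2 ✓
Tm: Tm = 2·4 + 4·24 = 104°C ✓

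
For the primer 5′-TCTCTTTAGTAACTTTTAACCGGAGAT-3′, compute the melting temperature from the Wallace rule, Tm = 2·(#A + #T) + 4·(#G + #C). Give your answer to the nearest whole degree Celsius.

72°C

Base counts: A=7, T=11, G=4, C=5 (length 27).
Tm = 2·(7+11) + 4·(4+5) = 2·18 + 4·9 = 36 + 36 = 72°C.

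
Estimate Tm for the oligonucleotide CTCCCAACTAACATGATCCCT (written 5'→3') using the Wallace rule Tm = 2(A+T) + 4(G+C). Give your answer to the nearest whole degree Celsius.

Base counts: A=6, T=5, G=1, C=9 (length 21).
Tm = 2·(6+5) + 4·(1+9) = 2·11 + 4·10 = 22 + 40 = 62°C.

62°C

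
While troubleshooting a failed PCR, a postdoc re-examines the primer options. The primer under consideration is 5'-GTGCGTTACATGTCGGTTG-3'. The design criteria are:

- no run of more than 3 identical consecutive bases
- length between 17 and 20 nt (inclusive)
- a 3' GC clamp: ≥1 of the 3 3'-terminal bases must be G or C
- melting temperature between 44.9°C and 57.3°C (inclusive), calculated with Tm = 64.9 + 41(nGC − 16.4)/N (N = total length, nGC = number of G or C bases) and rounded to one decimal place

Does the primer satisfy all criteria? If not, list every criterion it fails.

Base counts: A=2, T=7, G=7, C=3 (length 19).
homopolymer run: longest run = 2 ✓
length: length 19 ✓
GC clamp: 3' end TTG has 1 G/C ✓
Tm: Tm = 64.9 + 41·(10 − 16.4)/19 = 51.1°C ✓

Meets all criteria.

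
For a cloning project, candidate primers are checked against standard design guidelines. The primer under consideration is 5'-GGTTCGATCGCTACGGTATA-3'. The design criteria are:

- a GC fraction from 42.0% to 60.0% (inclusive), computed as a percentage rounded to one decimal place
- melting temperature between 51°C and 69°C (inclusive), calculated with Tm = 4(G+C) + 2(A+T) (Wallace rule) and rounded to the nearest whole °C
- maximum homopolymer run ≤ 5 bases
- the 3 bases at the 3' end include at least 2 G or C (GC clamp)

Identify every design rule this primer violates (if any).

Base counts: A=4, T=6, G=6, C=4 (length 20).
GC content: GC 10/20 = 50.0% ✓
Tm: Tm = 2·10 + 4·10 = 60°C ✓
homopolymer run: longest run = 2 ✓
GC clamp: 3' end ATA has 0 G/C, need ≥2 ✗

Fails: GC clamp.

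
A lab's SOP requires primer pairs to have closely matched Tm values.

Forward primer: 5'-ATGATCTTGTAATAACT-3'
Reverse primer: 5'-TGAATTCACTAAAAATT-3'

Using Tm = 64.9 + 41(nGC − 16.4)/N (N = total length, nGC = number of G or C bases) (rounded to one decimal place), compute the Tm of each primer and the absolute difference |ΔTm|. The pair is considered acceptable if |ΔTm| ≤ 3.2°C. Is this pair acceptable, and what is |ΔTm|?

|ΔTm| = 2.4°C; the pair is acceptable.

Forward: G+C = 4, N = 17 → Tm = 64.9 + 41·(4 − 16.4)/17 = 35.0°C.
Reverse: G+C = 3, N = 17 → Tm = 64.9 + 41·(3 − 16.4)/17 = 32.6°C.
|ΔTm| = |35.0 − 32.6| = 2.4°C, ≤ 3.2°C.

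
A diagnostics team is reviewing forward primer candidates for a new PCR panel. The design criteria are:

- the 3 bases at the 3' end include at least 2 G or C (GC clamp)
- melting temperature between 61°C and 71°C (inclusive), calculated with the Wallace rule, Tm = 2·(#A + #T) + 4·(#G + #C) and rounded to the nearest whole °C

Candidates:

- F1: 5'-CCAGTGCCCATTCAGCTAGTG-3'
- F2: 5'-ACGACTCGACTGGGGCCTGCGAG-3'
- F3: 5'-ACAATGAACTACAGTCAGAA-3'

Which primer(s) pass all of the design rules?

F1 (21 nt, A=4 T=5 G=5 C=7): 3' end GTG has 2 G/C ✓; Tm = 2·9 + 4·12 = 66°C ✓ — passes.
F2 (23 nt, A=4 T=3 G=9 C=7): 3' end GAG has 2 G/C ✓; Tm = 2·7 + 4·16 = 78°C, outside 61–71°C ✗ — fails.
F3 (20 nt, A=10 T=3 G=3 C=4): 3' end GAA has 1 G/C, need ≥2 ✗; Tm = 2·13 + 4·7 = 54°C, outside 61–71°C ✗ — fails.

F1 only.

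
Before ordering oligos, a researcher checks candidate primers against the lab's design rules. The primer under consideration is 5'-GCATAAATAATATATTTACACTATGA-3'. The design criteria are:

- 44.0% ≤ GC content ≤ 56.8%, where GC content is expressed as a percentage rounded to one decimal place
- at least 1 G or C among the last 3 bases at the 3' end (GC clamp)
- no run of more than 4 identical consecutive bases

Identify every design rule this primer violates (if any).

Base counts: A=12, T=9, G=2, C=3 (length 26).
GC content: GC 5/26 = 19.2%, outside 44.0–56.8% ✗
GC clamp: 3' end TGA has 1 G/C ✓
homopolymer run: longest run = 3 ✓

Fails: GC content.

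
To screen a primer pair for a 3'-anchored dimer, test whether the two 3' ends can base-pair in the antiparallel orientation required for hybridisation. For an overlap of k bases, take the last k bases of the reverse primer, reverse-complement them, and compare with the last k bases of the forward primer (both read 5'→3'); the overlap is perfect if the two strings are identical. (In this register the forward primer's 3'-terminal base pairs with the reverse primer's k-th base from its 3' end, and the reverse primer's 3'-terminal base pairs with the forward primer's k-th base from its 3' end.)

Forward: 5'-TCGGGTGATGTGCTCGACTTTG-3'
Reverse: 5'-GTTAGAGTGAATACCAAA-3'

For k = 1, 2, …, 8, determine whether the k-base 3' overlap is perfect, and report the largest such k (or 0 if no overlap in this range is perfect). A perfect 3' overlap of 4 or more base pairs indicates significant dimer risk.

Last 8 bases (5'→3') — forward …CGACTTTG, reverse …ATACCAAA.
Reverse complement of the reverse primer's last 8 bases: TTTGGTAT; its first k bases are the reverse complement of the reverse primer's last k bases, so a perfect k-base overlap needs the forward primer's last k bases to equal them.
Comparing (forward last k vs required): k=1: G vs T ✗; k=2: TG vs TT ✗; k=3: TTG vs TTT ✗; k=4: TTTG vs TTTG ✓; k=5: CTTTG vs TTTGG ✗; k=6: ACTTTG vs TTTGGT ✗; k=7: GACTTTG vs TTTGGTA ✗; k=8: CGACTTTG vs TTTGGTAT ✗.
Only k = 4 is perfect, so the longest perfect 3' overlap is 4.

Longest perfect overlap: 4 complementary base pairs; significant dimer risk (threshold 4).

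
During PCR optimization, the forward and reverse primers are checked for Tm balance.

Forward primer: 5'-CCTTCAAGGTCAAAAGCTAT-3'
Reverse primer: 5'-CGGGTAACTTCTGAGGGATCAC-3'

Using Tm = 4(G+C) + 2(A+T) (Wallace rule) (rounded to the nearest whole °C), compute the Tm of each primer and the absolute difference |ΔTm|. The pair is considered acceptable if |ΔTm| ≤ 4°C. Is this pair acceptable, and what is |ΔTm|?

|ΔTm| = 12°C; the pair is not acceptable.

Forward: A=7 T=5 G=3 C=5 → Tm = 2·12 + 4·8 = 56°C.
Reverse: A=5 T=5 G=7 C=5 → Tm = 2·10 + 4·12 = 68°C.
|ΔTm| = |56 − 68| = 12°C, > 4°C.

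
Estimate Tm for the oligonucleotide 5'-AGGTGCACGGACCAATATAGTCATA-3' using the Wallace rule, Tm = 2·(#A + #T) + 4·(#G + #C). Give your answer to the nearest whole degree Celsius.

Base counts: A=9, T=5, G=6, C=5 (length 25).
Tm = 2·(9+5) + 4·(6+5) = 2·14 + 4·11 = 28 + 44 = 72°C.

72°C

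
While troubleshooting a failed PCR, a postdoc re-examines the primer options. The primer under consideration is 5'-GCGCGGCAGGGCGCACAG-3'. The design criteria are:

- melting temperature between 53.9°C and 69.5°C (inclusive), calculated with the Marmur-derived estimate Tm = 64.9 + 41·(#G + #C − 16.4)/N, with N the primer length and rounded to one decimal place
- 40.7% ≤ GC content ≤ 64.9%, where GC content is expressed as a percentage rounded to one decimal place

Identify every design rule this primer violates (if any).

Base counts: A=3, T=0, G=9, C=6 (length 18).
Tm: Tm = 64.9 + 41·(15 − 16.4)/18 = 61.7°C ✓
GC content: GC 15/18 = 83.3%, outside 40.7–64.9% ✗

Fails: GC content.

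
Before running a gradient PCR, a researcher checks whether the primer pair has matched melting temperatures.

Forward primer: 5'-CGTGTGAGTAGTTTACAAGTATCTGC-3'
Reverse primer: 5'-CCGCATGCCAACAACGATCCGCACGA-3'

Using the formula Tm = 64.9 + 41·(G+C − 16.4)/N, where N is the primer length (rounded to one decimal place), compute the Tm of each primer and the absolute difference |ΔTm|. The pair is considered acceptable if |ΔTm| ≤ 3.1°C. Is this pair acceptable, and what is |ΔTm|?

Forward: G+C = 11, N = 26 → Tm = 64.9 + 41·(11 − 16.4)/26 = 56.4°C.
Reverse: G+C = 16, N = 26 → Tm = 64.9 + 41·(16 − 16.4)/26 = 64.3°C.
|ΔTm| = |56.4 − 64.3| = 7.9°C, > 3.1°C.

|ΔTm| = 7.9°C; the pair is not acceptable.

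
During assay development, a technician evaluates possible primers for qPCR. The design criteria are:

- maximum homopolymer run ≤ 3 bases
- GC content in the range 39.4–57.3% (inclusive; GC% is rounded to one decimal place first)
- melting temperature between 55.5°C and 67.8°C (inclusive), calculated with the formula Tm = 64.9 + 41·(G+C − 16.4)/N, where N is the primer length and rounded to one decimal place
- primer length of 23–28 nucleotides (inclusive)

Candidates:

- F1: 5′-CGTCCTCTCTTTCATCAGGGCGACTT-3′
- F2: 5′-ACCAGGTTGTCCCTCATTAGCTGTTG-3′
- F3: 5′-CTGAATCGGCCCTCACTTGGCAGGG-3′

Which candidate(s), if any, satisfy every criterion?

F1 (26 nt, A=3 T=9 G=5 C=9): longest run = 3 ✓; GC 14/26 = 53.8% ✓; Tm = 64.9 + 41·(14 − 16.4)/26 = 61.1°C ✓; length 26 ✓ — passes.
F2 (26 nt, A=4 T=9 G=6 C=7): longest run = 3 ✓; GC 13/26 = 50.0% ✓; Tm = 64.9 + 41·(13 − 16.4)/26 = 59.5°C ✓; length 26 ✓ — passes.
F3 (25 nt, A=4 T=5 G=8 C=8): longest run = 3 ✓; GC 16/25 = 64.0%, outside 39.4–57.3% ✗; Tm = 64.9 + 41·(16 − 16.4)/25 = 64.2°C ✓; length 25 ✓ — fails.

F1 and F2.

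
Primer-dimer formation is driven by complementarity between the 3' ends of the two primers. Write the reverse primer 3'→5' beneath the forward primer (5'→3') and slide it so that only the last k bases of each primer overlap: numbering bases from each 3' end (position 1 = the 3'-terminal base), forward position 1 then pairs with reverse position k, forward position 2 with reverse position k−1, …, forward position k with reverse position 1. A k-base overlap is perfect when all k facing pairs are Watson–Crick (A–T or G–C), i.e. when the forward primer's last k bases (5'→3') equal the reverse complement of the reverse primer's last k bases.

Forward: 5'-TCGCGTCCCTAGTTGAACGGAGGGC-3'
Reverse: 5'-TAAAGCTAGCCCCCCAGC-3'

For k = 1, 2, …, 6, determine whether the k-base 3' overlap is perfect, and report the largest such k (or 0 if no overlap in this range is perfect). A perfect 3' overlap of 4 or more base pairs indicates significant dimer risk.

Longest perfect overlap: 2 complementary base pairs; below the dimer-risk threshold (threshold 4).

Last 6 bases (5'→3') — forward …GAGGGC, reverse …CCCAGC.
Reverse complement of the reverse primer's last 6 bases: GCTGGG; its first k bases are the reverse complement of the reverse primer's last k bases, so a perfect k-base overlap needs the forward primer's last k bases to equal them.
Comparing (forward last k vs required): k=1: C vs G ✗; k=2: GC vs GC ✓; k=3: GGC vs GCT ✗; k=4: GGGC vs GCTG ✗; k=5: AGGGC vs GCTGG ✗; k=6: GAGGGC vs GCTGGG ✗.
Only k = 2 is perfect, so the longest perfect 3' overlap is 2.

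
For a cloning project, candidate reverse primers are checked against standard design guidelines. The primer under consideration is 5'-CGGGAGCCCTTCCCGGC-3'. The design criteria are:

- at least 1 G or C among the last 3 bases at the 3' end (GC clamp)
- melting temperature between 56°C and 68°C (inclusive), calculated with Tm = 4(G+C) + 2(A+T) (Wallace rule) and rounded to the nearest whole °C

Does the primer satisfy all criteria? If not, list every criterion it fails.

Base counts: A=1, T=2, G=6, C=8 (length 17).
GC clamp: 3' end GGC has 3 G/C ✓
Tm: Tm = 2·3 + 4·14 = 62°C ✓

Meets all criteria.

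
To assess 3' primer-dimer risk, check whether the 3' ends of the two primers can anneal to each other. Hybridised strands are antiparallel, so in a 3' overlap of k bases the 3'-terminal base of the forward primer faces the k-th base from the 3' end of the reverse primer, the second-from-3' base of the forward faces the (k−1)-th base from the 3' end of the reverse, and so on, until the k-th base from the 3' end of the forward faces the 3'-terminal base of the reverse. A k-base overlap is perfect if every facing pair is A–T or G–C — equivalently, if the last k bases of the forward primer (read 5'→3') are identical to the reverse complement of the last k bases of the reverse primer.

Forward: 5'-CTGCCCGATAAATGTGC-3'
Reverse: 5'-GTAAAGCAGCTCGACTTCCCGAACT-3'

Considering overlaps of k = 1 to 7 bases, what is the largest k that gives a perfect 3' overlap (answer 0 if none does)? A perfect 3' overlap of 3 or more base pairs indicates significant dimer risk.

Last 7 bases (5'→3') — forward …AATGTGC, reverse …CCGAACT.
Reverse complement of the reverse primer's last 7 bases: AGTTCGG; its first k bases are the reverse complement of the reverse primer's last k bases, so a perfect k-base overlap needs the forward primer's last k bases to equal them.
Comparing (forward last k vs required): k=1: C vs A ✗; k=2: GC vs AG ✗; k=3: TGC vs AGT ✗; k=4: GTGC vs AGTT ✗; k=5: TGTGC vs AGTTC ✗; k=6: ATGTGC vs AGTTCG ✗; k=7: AATGTGC vs AGTTCGG ✗.
No overlap length from 1 to 7 is perfect, so the longest perfect 3' overlap is 0.

Longest perfect overlap: 0 complementary base pairs; below the dimer-risk threshold (threshold 3).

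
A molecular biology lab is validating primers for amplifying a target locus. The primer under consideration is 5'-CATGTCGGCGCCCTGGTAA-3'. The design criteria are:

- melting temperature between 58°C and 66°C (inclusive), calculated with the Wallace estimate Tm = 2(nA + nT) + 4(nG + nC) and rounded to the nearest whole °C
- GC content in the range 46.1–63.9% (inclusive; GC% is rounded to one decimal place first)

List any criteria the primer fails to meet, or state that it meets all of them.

Meets all criteria.

Base counts: A=3, T=4, G=6, C=6 (length 19).
Tm: Tm = 2·7 + 4·12 = 62°C ✓
GC content: GC 12/19 = 63.2% ✓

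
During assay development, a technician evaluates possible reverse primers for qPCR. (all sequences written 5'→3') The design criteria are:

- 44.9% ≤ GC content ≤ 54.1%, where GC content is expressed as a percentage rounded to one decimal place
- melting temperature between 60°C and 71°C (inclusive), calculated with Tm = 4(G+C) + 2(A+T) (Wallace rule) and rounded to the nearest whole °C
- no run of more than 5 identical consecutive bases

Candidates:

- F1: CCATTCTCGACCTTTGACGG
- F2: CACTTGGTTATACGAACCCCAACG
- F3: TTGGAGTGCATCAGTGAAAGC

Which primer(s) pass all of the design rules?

F3 only.

F1 (20 nt, A=3 T=6 G=4 C=7): GC 11/20 = 55.0%, outside 44.9–54.1% ✗; Tm = 2·9 + 4·11 = 62°C ✓; longest run = 3 ✓ — fails.
F2 (24 nt, A=7 T=5 G=4 C=8): GC 12/24 = 50.0% ✓; Tm = 2·12 + 4·12 = 72°C, outside 60–71°C ✗; longest run = 4 ✓ — fails.
F3 (21 nt, A=6 T=5 G=7 C=3): GC 10/21 = 47.6% ✓; Tm = 2·11 + 4·10 = 62°C ✓; longest run = 3 ✓ — passes.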